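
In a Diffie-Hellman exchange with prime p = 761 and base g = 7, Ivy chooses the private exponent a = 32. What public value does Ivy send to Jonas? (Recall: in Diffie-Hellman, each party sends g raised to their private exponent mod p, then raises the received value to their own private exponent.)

311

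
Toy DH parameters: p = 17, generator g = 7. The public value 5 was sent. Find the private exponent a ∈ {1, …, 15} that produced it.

Try successive powers of 7 modulo 17:
7^1 ≡ 7
7^2 ≡ 15
7^3 ≡ 3
7^4 ≡ 4
7^5 ≡ 11
7^6 ≡ 9
7^7 ≡ 12
7^8 ≡ 16
7^9 ≡ 10
7^10 ≡ 2
7^11 ≡ 14
7^12 ≡ 13
7^13 ≡ 6
7^14 ≡ 8
7^15 ≡ 5
Found: a = 15.

15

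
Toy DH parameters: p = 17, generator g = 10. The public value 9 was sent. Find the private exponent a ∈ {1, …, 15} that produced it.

Try successive powers of 10 modulo 17:
10^1 ≡ 10
10^2 ≡ 15
10^3 ≡ 14
10^4 ≡ 4
10^5 ≡ 6
10^6 ≡ 9
Found: a = 6.

6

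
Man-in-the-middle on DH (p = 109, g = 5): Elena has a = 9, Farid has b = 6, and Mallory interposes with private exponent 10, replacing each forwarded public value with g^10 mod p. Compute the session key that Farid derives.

Farid receives Mallory's public value M = 5^10 mod 109 instead of the honest one.
5^1 ≡ 5 (mod 109)
5^2 = (5^1)^2 ≡ 5^2 = 25 ≡ 25 (mod 109)
5^4 = (5^2)^2 ≡ 25^2 = 625 ≡ 80 (mod 109)
5^8 = (5^4)^2 ≡ 80^2 = 6400 ≡ 78 (mod 109)
5^10 = 5^8 · 5^2 ≡ 78 · 25 ≡ 97 (mod 109).
So M = 97. Farid computes K = M^6 mod 109.
97^1 ≡ 97 (mod 109)
97^2 = (97^1)^2 ≡ 97^2 = 9409 ≡ 35 (mod 109)
97^4 = (97^2)^2 ≡ 35^2 = 1225 ≡ 26 (mod 109)
97^6 = 97^4 · 97^2 ≡ 26 · 35 ≡ 38 (mod 109).

38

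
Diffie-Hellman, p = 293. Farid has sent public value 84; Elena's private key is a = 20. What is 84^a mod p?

206

Shared key K = 84^20 mod 293.
84^1 ≡ 84 (mod 293)
84^2 = (84^1)^2 ≡ 84^2 = 7056 ≡ 24 (mod 293)
84^4 = (84^2)^2 ≡ 24^2 = 576 ≡ 283 (mod 293)
84^8 = (84^4)^2 ≡ 283^2 = 80089 ≡ 100 (mod 293)
84^16 = (84^8)^2 ≡ 100^2 = 10000 ≡ 38 (mod 293)
84^20 = 84^16 · 84^4 ≡ 38 · 283 ≡ 206 (mod 293).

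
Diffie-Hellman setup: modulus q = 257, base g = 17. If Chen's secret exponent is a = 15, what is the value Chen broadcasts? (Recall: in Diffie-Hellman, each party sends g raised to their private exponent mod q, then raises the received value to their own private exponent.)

136

Public value = 17^15 mod 257.
17^1 ≡ 17 (mod 257)
17^2 = (17^1)^2 ≡ 17^2 = 289 ≡ 32 (mod 257)
17^4 = (17^2)^2 ≡ 32^2 = 1024 ≡ 253 (mod 257)
17^8 = (17^4)^2 ≡ 253^2 = 64009 ≡ 16 (mod 257)
17^15 = 17^8 · 17^4 · 17^2 · 17^1 ≡ 16 · 253 · 32 · 17 ≡ 136 (mod 257).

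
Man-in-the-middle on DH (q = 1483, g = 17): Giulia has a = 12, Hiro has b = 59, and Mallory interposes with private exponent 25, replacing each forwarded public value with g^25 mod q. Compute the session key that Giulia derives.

848

Giulia receives Mallory's public value M = 17^25 mod 1483 instead of the honest one.
17^1 ≡ 17 (mod 1483)
17^2 = (17^1)^2 ≡ 17^2 = 289 ≡ 289 (mod 1483)
17^4 = (17^2)^2 ≡ 289^2 = 83521 ≡ 473 (mod 1483)
17^8 = (17^4)^2 ≡ 473^2 = 223729 ≡ 1279 (mod 1483)
17^16 = (17^8)^2 ≡ 1279^2 = 1635841 ≡ 92 (mod 1483)
17^25 = 17^16 · 17^8 · 17^1 ≡ 92 · 1279 · 17 ≡ 1272 (mod 1483).
So M = 1272. Giulia computes K = M^12 mod 1483.
1272^1 ≡ 1272 (mod 1483)
1272^2 = (1272^1)^2 ≡ 1272^2 = 1617984 ≡ 31 (mod 1483)
1272^4 = (1272^2)^2 ≡ 31^2 = 961 ≡ 961 (mod 1483)
1272^8 = (1272^4)^2 ≡ 961^2 = 923521 ≡ 1095 (mod 1483)
1272^12 = 1272^8 · 1272^4 ≡ 1095 · 961 ≡ 848 (mod 1483).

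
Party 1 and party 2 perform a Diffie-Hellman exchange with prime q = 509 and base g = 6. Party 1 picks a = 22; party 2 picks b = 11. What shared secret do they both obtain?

Party 1 sends A = g^a mod q = 6^22 mod 509.
6^1 ≡ 6 (mod 509)
6^2 = (6^1)^2 ≡ 6^2 = 36 ≡ 36 (mod 509)
6^4 = (6^2)^2 ≡ 36^2 = 1296 ≡ 278 (mod 509)
6^8 = (6^4)^2 ≡ 278^2 = 77284 ≡ 425 (mod 509)
6^16 = (6^8)^2 ≡ 425^2 = 180625 ≡ 439 (mod 509)
6^22 = 6^16 · 6^4 · 6^2 ≡ 439 · 278 · 36 ≡ 333 (mod 509).
So A = 333. Party 2 then computes K = A^b mod q = 333^11 mod 509.
333^1 ≡ 333 (mod 509)
333^2 = (333^1)^2 ≡ 333^2 = 110889 ≡ 436 (mod 509)
333^4 = (333^2)^2 ≡ 436^2 = 190096 ≡ 239 (mod 509)
333^8 = (333^4)^2 ≡ 239^2 = 57121 ≡ 113 (mod 509)
333^11 = 333^8 · 333^2 · 333^1 ≡ 113 · 436 · 333 ≡ 156 (mod 509).

156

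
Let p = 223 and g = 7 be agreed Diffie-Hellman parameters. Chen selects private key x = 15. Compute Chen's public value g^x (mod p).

Public value = 7^15 (mod 223).
7^1 ≡ 7 (mod 223)
7^2 = (7^1)^2 ≡ 7^2 = 49 ≡ 49 (mod 223)
7^4 = (7^2)^2 ≡ 49^2 = 2401 ≡ 171 (mod 223)
7^8 = (7^4)^2 ≡ 171^2 = 29241 ≡ 28 (mod 223)
7^15 = 7^8 · 7^4 · 7^2 · 7^1 ≡ 28 · 171 · 49 · 7 ≡ 112 (mod 223).

112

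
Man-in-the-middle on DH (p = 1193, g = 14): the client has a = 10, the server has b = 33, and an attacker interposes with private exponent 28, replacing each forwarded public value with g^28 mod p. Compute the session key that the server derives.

The server receives an attacker's public value M = 14^28 mod 1193 instead of the honest one.
14^1 ≡ 14 (mod 1193)
14^2 = (14^1)^2 ≡ 14^2 = 196 ≡ 196 (mod 1193)
14^4 = (14^2)^2 ≡ 196^2 = 38416 ≡ 240 (mod 1193)
14^8 = (14^4)^2 ≡ 240^2 = 57600 ≡ 336 (mod 1193)
14^16 = (14^8)^2 ≡ 336^2 = 112896 ≡ 754 (mod 1193)
14^28 = 14^16 · 14^8 · 14^4 ≡ 754 · 336 · 240 ≡ 122 (mod 1193).
So M = 122. The server computes K = M^33 mod 1193.
122^1 ≡ 122 (mod 1193)
122^2 = (122^1)^2 ≡ 122^2 = 14884 ≡ 568 (mod 1193)
122^4 = (122^2)^2 ≡ 568^2 = 322624 ≡ 514 (mod 1193)
122^8 = (122^4)^2 ≡ 514^2 = 264196 ≡ 543 (mod 1193)
122^16 = (122^8)^2 ≡ 543^2 = 294849 ≡ 178 (mod 1193)
122^32 = (122^16)^2 ≡ 178^2 = 31684 ≡ 666 (mod 1193)
122^33 = 122^32 · 122^1 ≡ 666 · 122 ≡ 128 (mod 1193).

128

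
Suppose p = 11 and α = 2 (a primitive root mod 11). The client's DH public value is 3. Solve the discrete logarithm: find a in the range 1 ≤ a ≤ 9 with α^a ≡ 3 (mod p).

8

Try successive powers of 2 modulo 11:
2^1 ≡ 2
2^2 ≡ 4
2^3 ≡ 8
2^4 ≡ 5
2^5 ≡ 10
2^6 ≡ 9
2^7 ≡ 7
2^8 ≡ 3
Found: a = 8.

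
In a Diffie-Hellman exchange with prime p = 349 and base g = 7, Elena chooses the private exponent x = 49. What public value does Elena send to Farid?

230

Public value = 7^49 mod 349.
7^1 ≡ 7 (mod 349)
7^2 = (7^1)^2 ≡ 7^2 = 49 ≡ 49 (mod 349)
7^4 = (7^2)^2 ≡ 49^2 = 2401 ≡ 307 (mod 349)
7^8 = (7^4)^2 ≡ 307^2 = 94249 ≡ 19 (mod 349)
7^16 = (7^8)^2 ≡ 19^2 = 361 ≡ 12 (mod 349)
7^32 = (7^16)^2 ≡ 12^2 = 144 ≡ 144 (mod 349)
7^49 = 7^32 · 7^16 · 7^1 ≡ 144 · 12 · 7 ≡ 230 (mod 349).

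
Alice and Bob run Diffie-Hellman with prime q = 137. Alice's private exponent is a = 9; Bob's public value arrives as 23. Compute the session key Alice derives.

Shared key K = 23^9 mod 137.
23^1 ≡ 23 (mod 137)
23^2 = (23^1)^2 ≡ 23^2 = 529 ≡ 118 (mod 137)
23^4 = (23^2)^2 ≡ 118^2 = 13924 ≡ 87 (mod 137)
23^8 = (23^4)^2 ≡ 87^2 = 7569 ≡ 34 (mod 137)
23^9 = 23^8 · 23^1 ≡ 34 · 23 ≡ 97 (mod 137).

97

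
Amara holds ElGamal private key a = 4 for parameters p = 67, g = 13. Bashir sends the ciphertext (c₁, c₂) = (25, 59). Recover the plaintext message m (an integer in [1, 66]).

Shared mask s = c₁^a mod p = 25^4 mod 67.
25^1 ≡ 25 (mod 67)
25^2 = (25^1)^2 ≡ 25^2 = 625 ≡ 22 (mod 67)
25^4 = (25^2)^2 ≡ 22^2 = 484 ≡ 15 (mod 67)
So s = 15; s⁻¹ ≡ 9 (mod 67).
m = c₂ · s⁻¹ mod 67 = 59 · 9 mod 67 = 62.

62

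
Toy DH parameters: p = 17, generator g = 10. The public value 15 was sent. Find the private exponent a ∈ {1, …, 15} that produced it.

2

Try successive powers of 10 modulo 17:
10^1 ≡ 10
10^2 ≡ 15
Found: a = 2.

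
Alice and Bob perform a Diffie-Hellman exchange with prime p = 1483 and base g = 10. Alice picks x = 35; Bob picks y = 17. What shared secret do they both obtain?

1464

Bob sends B = g^y mod p = 10^17 mod 1483.
10^1 ≡ 10 (mod 1483)
10^2 = (10^1)^2 ≡ 10^2 = 100 ≡ 100 (mod 1483)
10^4 = (10^2)^2 ≡ 100^2 = 10000 ≡ 1102 (mod 1483)
10^8 = (10^4)^2 ≡ 1102^2 = 1214404 ≡ 1310 (mod 1483)
10^16 = (10^8)^2 ≡ 1310^2 = 1716100 ≡ 269 (mod 1483)
10^17 = 10^16 · 10^1 ≡ 269 · 10 ≡ 1207 (mod 1483).
So B = 1207. Alice then computes K = B^x mod p = 1207^35 mod 1483.
1207^1 ≡ 1207 (mod 1483)
1207^2 = (1207^1)^2 ≡ 1207^2 = 1456849 ≡ 543 (mod 1483)
1207^4 = (1207^2)^2 ≡ 543^2 = 294849 ≡ 1215 (mod 1483)
1207^8 = (1207^4)^2 ≡ 1215^2 = 1476225 ≡ 640 (mod 1483)
1207^16 = (1207^8)^2 ≡ 640^2 = 409600 ≡ 292 (mod 1483)
1207^32 = (1207^16)^2 ≡ 292^2 = 85264 ≡ 733 (mod 1483)
1207^35 = 1207^32 · 1207^2 · 1207^1 ≡ 733 · 543 · 1207 ≡ 1464 (mod 1483).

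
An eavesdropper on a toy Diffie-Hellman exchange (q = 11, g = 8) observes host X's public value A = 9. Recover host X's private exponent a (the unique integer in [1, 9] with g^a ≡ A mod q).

2

Try successive powers of 8 modulo 11:
8^1 ≡ 8
8^2 ≡ 9
Found: a = 2.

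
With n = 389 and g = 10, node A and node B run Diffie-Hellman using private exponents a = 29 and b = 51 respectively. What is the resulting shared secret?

Node A sends A = g^a mod n = 10^29 mod 389.
10^1 ≡ 10 (mod 389)
10^2 = (10^1)^2 ≡ 10^2 = 100 ≡ 100 (mod 389)
10^4 = (10^2)^2 ≡ 100^2 = 10000 ≡ 275 (mod 389)
10^8 = (10^4)^2 ≡ 275^2 = 75625 ≡ 159 (mod 389)
10^16 = (10^8)^2 ≡ 159^2 = 25281 ≡ 385 (mod 389)
10^29 = 10^16 · 10^8 · 10^4 · 10^1 ≡ 385 · 159 · 275 · 10 ≡ 333 (mod 389).
So A = 333. Node B then computes K = A^b mod n = 333^51 mod 389.
333^1 ≡ 333 (mod 389)
333^2 = (333^1)^2 ≡ 333^2 = 110889 ≡ 24 (mod 389)
333^4 = (333^2)^2 ≡ 24^2 = 576 ≡ 187 (mod 389)
333^8 = (333^4)^2 ≡ 187^2 = 34969 ≡ 348 (mod 389)
333^16 = (333^8)^2 ≡ 348^2 = 121104 ≡ 125 (mod 389)
333^32 = (333^16)^2 ≡ 125^2 = 15625 ≡ 65 (mod 389)
333^51 = 333^32 · 333^16 · 333^2 · 333^1 ≡ 65 · 125 · 24 · 333 ≡ 8 (mod 389).

8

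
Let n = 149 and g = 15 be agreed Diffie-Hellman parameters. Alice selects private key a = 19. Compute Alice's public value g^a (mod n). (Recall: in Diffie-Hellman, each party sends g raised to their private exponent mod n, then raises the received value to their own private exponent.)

141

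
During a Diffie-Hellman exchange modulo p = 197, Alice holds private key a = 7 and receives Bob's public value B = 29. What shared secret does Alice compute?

Shared key K = 29^7 mod 197.
29^1 ≡ 29 (mod 197)
29^2 = (29^1)^2 ≡ 29^2 = 841 ≡ 53 (mod 197)
29^4 = (29^2)^2 ≡ 53^2 = 2809 ≡ 51 (mod 197)
29^7 = 29^4 · 29^2 · 29^1 ≡ 51 · 53 · 29 ≡ 178 (mod 197).

178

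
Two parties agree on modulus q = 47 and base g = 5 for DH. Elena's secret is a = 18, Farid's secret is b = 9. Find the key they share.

42

Farid sends B = g^b mod q = 5^9 mod 47.
5^1 ≡ 5 (mod 47)
5^2 = (5^1)^2 ≡ 5^2 = 25 ≡ 25 (mod 47)
5^4 = (5^2)^2 ≡ 25^2 = 625 ≡ 14 (mod 47)
5^8 = (5^4)^2 ≡ 14^2 = 196 ≡ 8 (mod 47)
5^9 = 5^8 · 5^1 ≡ 8 · 5 ≡ 40 (mod 47).
So B = 40. Elena then computes K = B^a mod q = 40^18 mod 47.
40^1 ≡ 40 (mod 47)
40^2 = (40^1)^2 ≡ 40^2 = 1600 ≡ 2 (mod 47)
40^4 = (40^2)^2 ≡ 2^2 = 4 ≡ 4 (mod 47)
40^8 = (40^4)^2 ≡ 4^2 = 16 ≡ 16 (mod 47)
40^16 = (40^8)^2 ≡ 16^2 = 256 ≡ 21 (mod 47)
40^18 = 40^16 · 40^2 ≡ 21 · 2 ≡ 42 (mod 47).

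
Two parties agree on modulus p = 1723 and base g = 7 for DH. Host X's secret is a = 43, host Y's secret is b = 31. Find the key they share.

1009

Host X sends A = g^a mod p = 7^43 mod 1723.
7^1 ≡ 7 (mod 1723)
7^2 = (7^1)^2 ≡ 7^2 = 49 ≡ 49 (mod 1723)
7^4 = (7^2)^2 ≡ 49^2 = 2401 ≡ 678 (mod 1723)
7^8 = (7^4)^2 ≡ 678^2 = 459684 ≡ 1366 (mod 1723)
7^16 = (7^8)^2 ≡ 1366^2 = 1865956 ≡ 1670 (mod 1723)
7^32 = (7^16)^2 ≡ 1670^2 = 2788900 ≡ 1086 (mod 1723)
7^43 = 7^32 · 7^8 · 7^2 · 7^1 ≡ 1086 · 1366 · 49 · 7 ≡ 1077 (mod 1723).
So A = 1077. Host Y then computes K = A^b mod p = 1077^31 mod 1723.
1077^1 ≡ 1077 (mod 1723)
1077^2 = (1077^1)^2 ≡ 1077^2 = 1159929 ≡ 350 (mod 1723)
1077^4 = (1077^2)^2 ≡ 350^2 = 122500 ≡ 167 (mod 1723)
1077^8 = (1077^4)^2 ≡ 167^2 = 27889 ≡ 321 (mod 1723)
1077^16 = (1077^8)^2 ≡ 321^2 = 103041 ≡ 1384 (mod 1723)
1077^31 = 1077^16 · 1077^8 · 1077^4 · 1077^2 · 1077^1 ≡ 1384 · 321 · 167 · 350 · 1077 ≡ 1009 (mod 1723).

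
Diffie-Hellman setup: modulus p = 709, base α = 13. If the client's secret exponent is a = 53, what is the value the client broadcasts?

Public value = 13^53 mod 709.
13^1 ≡ 13 (mod 709)
13^2 = (13^1)^2 ≡ 13^2 = 169 ≡ 169 (mod 709)
13^4 = (13^2)^2 ≡ 169^2 = 28561 ≡ 201 (mod 709)
13^8 = (13^4)^2 ≡ 201^2 = 40401 ≡ 697 (mod 709)
13^16 = (13^8)^2 ≡ 697^2 = 485809 ≡ 144 (mod 709)
13^32 = (13^16)^2 ≡ 144^2 = 20736 ≡ 175 (mod 709)
13^53 = 13^32 · 13^16 · 13^4 · 13^1 ≡ 175 · 144 · 201 · 13 ≡ 643 (mod 709).

643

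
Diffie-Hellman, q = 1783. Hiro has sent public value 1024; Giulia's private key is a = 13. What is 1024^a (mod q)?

143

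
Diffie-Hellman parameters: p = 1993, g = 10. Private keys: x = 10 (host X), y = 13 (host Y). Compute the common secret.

1768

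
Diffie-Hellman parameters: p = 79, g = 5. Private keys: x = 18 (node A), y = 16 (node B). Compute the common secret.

22

Node B sends B = g^y mod p = 5^16 mod 79.
5^1 ≡ 5 (mod 79)
5^2 = (5^1)^2 ≡ 5^2 = 25 ≡ 25 (mod 79)
5^4 = (5^2)^2 ≡ 25^2 = 625 ≡ 72 (mod 79)
5^8 = (5^4)^2 ≡ 72^2 = 5184 ≡ 49 (mod 79)
5^16 = (5^8)^2 ≡ 49^2 = 2401 ≡ 31 (mod 79)
So B = 31. Node A then computes K = B^x mod p = 31^18 mod 79.
31^1 ≡ 31 (mod 79)
31^2 = (31^1)^2 ≡ 31^2 = 961 ≡ 13 (mod 79)
31^4 = (31^2)^2 ≡ 13^2 = 169 ≡ 11 (mod 79)
31^8 = (31^4)^2 ≡ 11^2 = 121 ≡ 42 (mod 79)
31^16 = (31^8)^2 ≡ 42^2 = 1764 ≡ 26 (mod 79)
31^18 = 31^16 · 31^2 ≡ 26 · 13 ≡ 22 (mod 79).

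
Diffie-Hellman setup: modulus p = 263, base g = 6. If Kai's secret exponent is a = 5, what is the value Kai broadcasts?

Public value = 6^{5} \pmod{263}.
6^1 ≡ 6 (mod 263)
6^2 = (6^1)^2 ≡ 6^2 = 36 ≡ 36 (mod 263)
6^4 = (6^2)^2 ≡ 36^2 = 1296 ≡ 244 (mod 263)
6^5 = 6^4 · 6^1 ≡ 244 · 6 ≡ 149 (mod 263).

149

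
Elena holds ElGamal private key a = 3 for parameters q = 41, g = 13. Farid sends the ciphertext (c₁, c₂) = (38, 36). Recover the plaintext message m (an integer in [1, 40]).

26

Shared mask s = c₁^a mod q = 38^3 mod 41.
38^1 ≡ 38 (mod 41)
38^2 = (38^1)^2 ≡ 38^2 = 1444 ≡ 9 (mod 41)
38^3 = 38^2 · 38^1 ≡ 9 · 38 ≡ 14 (mod 41).
So s = 14; s⁻¹ ≡ 3 (mod 41).
m = c₂ · s⁻¹ mod 41 = 36 · 3 mod 41 = 26.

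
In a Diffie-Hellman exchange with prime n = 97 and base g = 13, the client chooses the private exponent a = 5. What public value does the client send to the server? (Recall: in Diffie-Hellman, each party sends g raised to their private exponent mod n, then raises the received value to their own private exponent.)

74

Public value = 13^5 mod 97.
13^1 ≡ 13 (mod 97)
13^2 = (13^1)^2 ≡ 13^2 = 169 ≡ 72 (mod 97)
13^4 = (13^2)^2 ≡ 72^2 = 5184 ≡ 43 (mod 97)
13^5 = 13^4 · 13^1 ≡ 43 · 13 ≡ 74 (mod 97).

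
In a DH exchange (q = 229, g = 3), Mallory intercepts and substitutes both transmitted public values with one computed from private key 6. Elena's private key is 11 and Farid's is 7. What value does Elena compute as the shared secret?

218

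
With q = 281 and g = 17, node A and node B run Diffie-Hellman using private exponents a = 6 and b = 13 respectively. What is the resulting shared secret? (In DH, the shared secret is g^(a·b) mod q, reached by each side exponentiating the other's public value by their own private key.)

Node A sends A = g^a mod q = 17^6 mod 281.
17^1 ≡ 17 (mod 281)
17^2 = (17^1)^2 ≡ 17^2 = 289 ≡ 8 (mod 281)
17^4 = (17^2)^2 ≡ 8^2 = 64 ≡ 64 (mod 281)
17^6 = 17^4 · 17^2 ≡ 64 · 8 ≡ 231 (mod 281).
So A = 231. Node B then computes K = A^b mod q = 231^13 mod 281.
231^1 ≡ 231 (mod 281)
231^2 = (231^1)^2 ≡ 231^2 = 53361 ≡ 252 (mod 281)
231^4 = (231^2)^2 ≡ 252^2 = 63504 ≡ 279 (mod 281)
231^8 = (231^4)^2 ≡ 279^2 = 77841 ≡ 4 (mod 281)
231^13 = 231^8 · 231^4 · 231^1 ≡ 4 · 279 · 231 ≡ 119 (mod 281).

119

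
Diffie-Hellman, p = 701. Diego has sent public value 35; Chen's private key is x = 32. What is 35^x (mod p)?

289

Shared key K = 35^32 mod 701.
35^1 ≡ 35 (mod 701)
35^2 = (35^1)^2 ≡ 35^2 = 1225 ≡ 524 (mod 701)
35^4 = (35^2)^2 ≡ 524^2 = 274576 ≡ 485 (mod 701)
35^8 = (35^4)^2 ≡ 485^2 = 235225 ≡ 390 (mod 701)
35^16 = (35^8)^2 ≡ 390^2 = 152100 ≡ 684 (mod 701)
35^32 = (35^16)^2 ≡ 684^2 = 467856 ≡ 289 (mod 701)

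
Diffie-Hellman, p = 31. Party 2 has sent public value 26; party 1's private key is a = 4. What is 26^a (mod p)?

Shared key K = 26^4 mod 31.
26^1 ≡ 26 (mod 31)
26^2 = (26^1)^2 ≡ 26^2 = 676 ≡ 25 (mod 31)
26^4 = (26^2)^2 ≡ 25^2 = 625 ≡ 5 (mod 31)

5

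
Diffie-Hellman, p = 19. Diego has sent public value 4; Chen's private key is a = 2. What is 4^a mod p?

Shared key K = 4^2 mod 19.
4^1 ≡ 4 (mod 19)
4^2 = (4^1)^2 ≡ 4^2 = 16 ≡ 16 (mod 19)

16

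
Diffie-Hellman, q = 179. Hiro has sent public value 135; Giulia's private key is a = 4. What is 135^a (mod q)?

15

Shared key K = 135^4 mod 179.
135^1 ≡ 135 (mod 179)
135^2 = (135^1)^2 ≡ 135^2 = 18225 ≡ 146 (mod 179)
135^4 = (135^2)^2 ≡ 146^2 = 21316 ≡ 15 (mod 179)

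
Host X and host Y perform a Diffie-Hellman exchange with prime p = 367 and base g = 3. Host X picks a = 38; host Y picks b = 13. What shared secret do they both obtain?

362

Host Y sends B = g^b mod p = 3^13 mod 367.
3^1 ≡ 3 (mod 367)
3^2 = (3^1)^2 ≡ 3^2 = 9 ≡ 9 (mod 367)
3^4 = (3^2)^2 ≡ 9^2 = 81 ≡ 81 (mod 367)
3^8 = (3^4)^2 ≡ 81^2 = 6561 ≡ 322 (mod 367)
3^13 = 3^8 · 3^4 · 3^1 ≡ 322 · 81 · 3 ≡ 75 (mod 367).
So B = 75. Host X then computes K = B^a mod p = 75^38 mod 367.
75^1 ≡ 75 (mod 367)
75^2 = (75^1)^2 ≡ 75^2 = 5625 ≡ 120 (mod 367)
75^4 = (75^2)^2 ≡ 120^2 = 14400 ≡ 87 (mod 367)
75^8 = (75^4)^2 ≡ 87^2 = 7569 ≡ 229 (mod 367)
75^16 = (75^8)^2 ≡ 229^2 = 52441 ≡ 327 (mod 367)
75^32 = (75^16)^2 ≡ 327^2 = 106929 ≡ 132 (mod 367)
75^38 = 75^32 · 75^4 · 75^2 ≡ 132 · 87 · 120 ≡ 362 (mod 367).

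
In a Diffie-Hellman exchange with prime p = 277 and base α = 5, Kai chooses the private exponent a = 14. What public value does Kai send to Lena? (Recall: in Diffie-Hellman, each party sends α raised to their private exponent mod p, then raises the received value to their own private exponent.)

121

Public value = 5^14 (mod 277).
5^1 ≡ 5 (mod 277)
5^2 = (5^1)^2 ≡ 5^2 = 25 ≡ 25 (mod 277)
5^4 = (5^2)^2 ≡ 25^2 = 625 ≡ 71 (mod 277)
5^8 = (5^4)^2 ≡ 71^2 = 5041 ≡ 55 (mod 277)
5^14 = 5^8 · 5^4 · 5^2 ≡ 55 · 71 · 25 ≡ 121 (mod 277).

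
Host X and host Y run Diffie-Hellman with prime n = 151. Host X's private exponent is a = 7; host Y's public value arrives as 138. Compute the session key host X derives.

137

Shared key K = 138^7 mod 151.
138^1 ≡ 138 (mod 151)
138^2 = (138^1)^2 ≡ 138^2 = 19044 ≡ 18 (mod 151)
138^4 = (138^2)^2 ≡ 18^2 = 324 ≡ 22 (mod 151)
138^7 = 138^4 · 138^2 · 138^1 ≡ 22 · 18 · 138 ≡ 137 (mod 151).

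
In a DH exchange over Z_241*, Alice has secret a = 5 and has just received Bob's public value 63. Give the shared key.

Shared key K = 63^5 mod 241.
63^1 ≡ 63 (mod 241)
63^2 = (63^1)^2 ≡ 63^2 = 3969 ≡ 113 (mod 241)
63^4 = (63^2)^2 ≡ 113^2 = 12769 ≡ 237 (mod 241)
63^5 = 63^4 · 63^1 ≡ 237 · 63 ≡ 230 (mod 241).

230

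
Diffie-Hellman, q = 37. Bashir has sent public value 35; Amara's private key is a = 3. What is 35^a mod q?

Shared key K = 35^3 mod 37.
35^1 ≡ 35 (mod 37)
35^2 = (35^1)^2 ≡ 35^2 = 1225 ≡ 4 (mod 37)
35^3 = 35^2 · 35^1 ≡ 4 · 35 ≡ 29 (mod 37).

29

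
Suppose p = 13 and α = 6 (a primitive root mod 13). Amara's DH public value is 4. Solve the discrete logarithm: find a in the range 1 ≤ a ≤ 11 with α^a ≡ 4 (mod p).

10

Try successive powers of 6 modulo 13:
6^1 ≡ 6
6^2 ≡ 10
6^3 ≡ 8
6^4 ≡ 9
6^5 ≡ 2
6^6 ≡ 12
6^7 ≡ 7
6^8 ≡ 3
6^9 ≡ 5
6^10 ≡ 4
Found: a = 10.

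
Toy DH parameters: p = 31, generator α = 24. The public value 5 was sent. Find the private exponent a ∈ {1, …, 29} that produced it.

Try successive powers of 24 modulo 31:
24^1 ≡ 24
24^2 ≡ 18
24^3 ≡ 29
24^4 ≡ 14
24^5 ≡ 26
24^6 ≡ 4
24^7 ≡ 3
24^8 ≡ 10
24^9 ≡ 23
24^10 ≡ 25
24^11 ≡ 11
24^12 ≡ 16
24^13 ≡ 12
24^14 ≡ 9
24^15 ≡ 30
24^16 ≡ 7
24^17 ≡ 13
24^18 ≡ 2
24^19 ≡ 17
24^20 ≡ 5
Found: a = 20.

20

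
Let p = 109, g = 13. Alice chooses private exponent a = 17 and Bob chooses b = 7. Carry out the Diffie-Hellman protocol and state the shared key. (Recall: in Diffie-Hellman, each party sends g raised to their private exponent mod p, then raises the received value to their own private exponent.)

Alice sends A = g^a mod p = 13^17 mod 109.
13^1 ≡ 13 (mod 109)
13^2 = (13^1)^2 ≡ 13^2 = 169 ≡ 60 (mod 109)
13^4 = (13^2)^2 ≡ 60^2 = 3600 ≡ 3 (mod 109)
13^8 = (13^4)^2 ≡ 3^2 = 9 ≡ 9 (mod 109)
13^16 = (13^8)^2 ≡ 9^2 = 81 ≡ 81 (mod 109)
13^17 = 13^16 · 13^1 ≡ 81 · 13 ≡ 72 (mod 109).
So A = 72. Bob then computes K = A^b mod p = 72^7 mod 109.
72^1 ≡ 72 (mod 109)
72^2 = (72^1)^2 ≡ 72^2 = 5184 ≡ 61 (mod 109)
72^4 = (72^2)^2 ≡ 61^2 = 3721 ≡ 15 (mod 109)
72^7 = 72^4 · 72^2 · 72^1 ≡ 15 · 61 · 72 ≡ 44 (mod 109).

44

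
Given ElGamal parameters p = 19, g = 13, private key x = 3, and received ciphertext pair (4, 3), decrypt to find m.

Shared mask s = c₁^x mod p = 4^3 mod 19.
4^1 ≡ 4 (mod 19)
4^2 = (4^1)^2 ≡ 4^2 = 16 ≡ 16 (mod 19)
4^3 = 4^2 · 4^1 ≡ 16 · 4 ≡ 7 (mod 19).
So s = 7; s⁻¹ ≡ 11 (mod 19).
m = c₂ · s⁻¹ mod 19 = 3 · 11 mod 19 = 14.

14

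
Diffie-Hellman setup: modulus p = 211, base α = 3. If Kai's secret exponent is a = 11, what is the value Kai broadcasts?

118

Public value = 3^11 mod 211.
3^1 ≡ 3 (mod 211)
3^2 = (3^1)^2 ≡ 3^2 = 9 ≡ 9 (mod 211)
3^4 = (3^2)^2 ≡ 9^2 = 81 ≡ 81 (mod 211)
3^8 = (3^4)^2 ≡ 81^2 = 6561 ≡ 20 (mod 211)
3^11 = 3^8 · 3^2 · 3^1 ≡ 20 · 9 · 3 ≡ 118 (mod 211).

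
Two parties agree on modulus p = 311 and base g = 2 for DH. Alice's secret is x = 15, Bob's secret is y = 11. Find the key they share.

Alice sends A = g^x mod p = 2^15 mod 311.
2^1 ≡ 2 (mod 311)
2^2 = (2^1)^2 ≡ 2^2 = 4 ≡ 4 (mod 311)
2^4 = (2^2)^2 ≡ 4^2 = 16 ≡ 16 (mod 311)
2^8 = (2^4)^2 ≡ 16^2 = 256 ≡ 256 (mod 311)
2^15 = 2^8 · 2^4 · 2^2 · 2^1 ≡ 256 · 16 · 4 · 2 ≡ 113 (mod 311).
So A = 113. Bob then computes K = A^y mod p = 113^11 mod 311.
113^1 ≡ 113 (mod 311)
113^2 = (113^1)^2 ≡ 113^2 = 12769 ≡ 18 (mod 311)
113^4 = (113^2)^2 ≡ 18^2 = 324 ≡ 13 (mod 311)
113^8 = (113^4)^2 ≡ 13^2 = 169 ≡ 169 (mod 311)
113^11 = 113^8 · 113^2 · 113^1 ≡ 169 · 18 · 113 ≡ 91 (mod 311).

91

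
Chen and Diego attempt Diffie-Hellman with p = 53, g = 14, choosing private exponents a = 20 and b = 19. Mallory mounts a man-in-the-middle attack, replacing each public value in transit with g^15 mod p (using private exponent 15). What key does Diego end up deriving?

34

Diego receives Mallory's public value M = 14^15 mod 53 instead of the honest one.
14^1 ≡ 14 (mod 53)
14^2 = (14^1)^2 ≡ 14^2 = 196 ≡ 37 (mod 53)
14^4 = (14^2)^2 ≡ 37^2 = 1369 ≡ 44 (mod 53)
14^8 = (14^4)^2 ≡ 44^2 = 1936 ≡ 28 (mod 53)
14^15 = 14^8 · 14^4 · 14^2 · 14^1 ≡ 28 · 44 · 37 · 14 ≡ 3 (mod 53).
So M = 3. Diego computes K = M^19 mod 53.
3^1 ≡ 3 (mod 53)
3^2 = (3^1)^2 ≡ 3^2 = 9 ≡ 9 (mod 53)
3^4 = (3^2)^2 ≡ 9^2 = 81 ≡ 28 (mod 53)
3^8 = (3^4)^2 ≡ 28^2 = 784 ≡ 42 (mod 53)
3^16 = (3^8)^2 ≡ 42^2 = 1764 ≡ 15 (mod 53)
3^19 = 3^16 · 3^2 · 3^1 ≡ 15 · 9 · 3 ≡ 34 (mod 53).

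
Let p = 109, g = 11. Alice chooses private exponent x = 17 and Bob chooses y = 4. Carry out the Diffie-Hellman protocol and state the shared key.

89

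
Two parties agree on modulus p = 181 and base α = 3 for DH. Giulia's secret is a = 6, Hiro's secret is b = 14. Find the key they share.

Giulia sends A = α^a mod p = 3^6 mod 181.
3^1 ≡ 3 (mod 181)
3^2 = (3^1)^2 ≡ 3^2 = 9 ≡ 9 (mod 181)
3^4 = (3^2)^2 ≡ 9^2 = 81 ≡ 81 (mod 181)
3^6 = 3^4 · 3^2 ≡ 81 · 9 ≡ 5 (mod 181).
So A = 5. Hiro then computes K = A^b mod p = 5^14 mod 181.
5^1 ≡ 5 (mod 181)
5^2 = (5^1)^2 ≡ 5^2 = 25 ≡ 25 (mod 181)
5^4 = (5^2)^2 ≡ 25^2 = 625 ≡ 82 (mod 181)
5^8 = (5^4)^2 ≡ 82^2 = 6724 ≡ 27 (mod 181)
5^14 = 5^8 · 5^4 · 5^2 ≡ 27 · 82 · 25 ≡ 145 (mod 181).

145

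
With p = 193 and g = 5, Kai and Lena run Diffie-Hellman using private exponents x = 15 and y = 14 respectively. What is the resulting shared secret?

67

Kai sends A = g^x mod p = 5^15 mod 193.
5^1 ≡ 5 (mod 193)
5^2 = (5^1)^2 ≡ 5^2 = 25 ≡ 25 (mod 193)
5^4 = (5^2)^2 ≡ 25^2 = 625 ≡ 46 (mod 193)
5^8 = (5^4)^2 ≡ 46^2 = 2116 ≡ 186 (mod 193)
5^15 = 5^8 · 5^4 · 5^2 · 5^1 ≡ 186 · 46 · 25 · 5 ≡ 87 (mod 193).
So A = 87. Lena then computes K = A^y mod p = 87^14 mod 193.
87^1 ≡ 87 (mod 193)
87^2 = (87^1)^2 ≡ 87^2 = 7569 ≡ 42 (mod 193)
87^4 = (87^2)^2 ≡ 42^2 = 1764 ≡ 27 (mod 193)
87^8 = (87^4)^2 ≡ 27^2 = 729 ≡ 150 (mod 193)
87^14 = 87^8 · 87^4 · 87^2 ≡ 150 · 27 · 42 ≡ 67 (mod 193).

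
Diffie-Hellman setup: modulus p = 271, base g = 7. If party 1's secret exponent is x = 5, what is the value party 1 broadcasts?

5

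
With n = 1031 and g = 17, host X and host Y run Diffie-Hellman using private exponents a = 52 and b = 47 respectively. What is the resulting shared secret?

841

Host X sends A = g^a mod n = 17^52 mod 1031.
17^1 ≡ 17 (mod 1031)
17^2 = (17^1)^2 ≡ 17^2 = 289 ≡ 289 (mod 1031)
17^4 = (17^2)^2 ≡ 289^2 = 83521 ≡ 10 (mod 1031)
17^8 = (17^4)^2 ≡ 10^2 = 100 ≡ 100 (mod 1031)
17^16 = (17^8)^2 ≡ 100^2 = 10000 ≡ 721 (mod 1031)
17^32 = (17^16)^2 ≡ 721^2 = 519841 ≡ 217 (mod 1031)
17^52 = 17^32 · 17^16 · 17^4 ≡ 217 · 721 · 10 ≡ 543 (mod 1031).
So A = 543. Host Y then computes K = A^b mod n = 543^47 mod 1031.
543^1 ≡ 543 (mod 1031)
543^2 = (543^1)^2 ≡ 543^2 = 294849 ≡ 1014 (mod 1031)
543^4 = (543^2)^2 ≡ 1014^2 = 1028196 ≡ 289 (mod 1031)
543^8 = (543^4)^2 ≡ 289^2 = 83521 ≡ 10 (mod 1031)
543^16 = (543^8)^2 ≡ 10^2 = 100 ≡ 100 (mod 1031)
543^32 = (543^16)^2 ≡ 100^2 = 10000 ≡ 721 (mod 1031)
543^47 = 543^32 · 543^8 · 543^4 · 543^2 · 543^1 ≡ 721 · 10 · 289 · 1014 · 543 ≡ 841 (mod 1031).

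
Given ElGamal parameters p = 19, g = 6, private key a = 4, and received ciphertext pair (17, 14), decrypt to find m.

Shared mask s = c₁^a mod p = 17^4 mod 19.
17^1 ≡ 17 (mod 19)
17^2 = (17^1)^2 ≡ 17^2 = 289 ≡ 4 (mod 19)
17^4 = (17^2)^2 ≡ 4^2 = 16 ≡ 16 (mod 19)
So s = 16; s⁻¹ ≡ 6 (mod 19).
m = c₂ · s⁻¹ mod 19 = 14 · 6 mod 19 = 8.

8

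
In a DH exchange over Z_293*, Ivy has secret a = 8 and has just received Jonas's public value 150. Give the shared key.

Shared key K = 150^8 mod 293.
150^1 ≡ 150 (mod 293)
150^2 = (150^1)^2 ≡ 150^2 = 22500 ≡ 232 (mod 293)
150^4 = (150^2)^2 ≡ 232^2 = 53824 ≡ 205 (mod 293)
150^8 = (150^4)^2 ≡ 205^2 = 42025 ≡ 126 (mod 293)

126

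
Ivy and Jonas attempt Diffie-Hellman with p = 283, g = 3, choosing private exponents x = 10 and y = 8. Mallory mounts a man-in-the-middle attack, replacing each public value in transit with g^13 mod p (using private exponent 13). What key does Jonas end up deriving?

165

Jonas receives Mallory's public value M = 3^13 mod 283 instead of the honest one.
3^1 ≡ 3 (mod 283)
3^2 = (3^1)^2 ≡ 3^2 = 9 ≡ 9 (mod 283)
3^4 = (3^2)^2 ≡ 9^2 = 81 ≡ 81 (mod 283)
3^8 = (3^4)^2 ≡ 81^2 = 6561 ≡ 52 (mod 283)
3^13 = 3^8 · 3^4 · 3^1 ≡ 52 · 81 · 3 ≡ 184 (mod 283).
So M = 184. Jonas computes K = M^8 mod 283.
184^1 ≡ 184 (mod 283)
184^2 = (184^1)^2 ≡ 184^2 = 33856 ≡ 179 (mod 283)
184^4 = (184^2)^2 ≡ 179^2 = 32041 ≡ 62 (mod 283)
184^8 = (184^4)^2 ≡ 62^2 = 3844 ≡ 165 (mod 283)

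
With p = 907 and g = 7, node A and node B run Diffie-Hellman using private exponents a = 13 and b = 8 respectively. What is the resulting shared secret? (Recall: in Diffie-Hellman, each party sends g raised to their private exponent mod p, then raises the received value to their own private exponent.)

Node A sends A = g^a mod p = 7^13 mod 907.
7^1 ≡ 7 (mod 907)
7^2 = (7^1)^2 ≡ 7^2 = 49 ≡ 49 (mod 907)
7^4 = (7^2)^2 ≡ 49^2 = 2401 ≡ 587 (mod 907)
7^8 = (7^4)^2 ≡ 587^2 = 344569 ≡ 816 (mod 907)
7^13 = 7^8 · 7^4 · 7^1 ≡ 816 · 587 · 7 ≡ 672 (mod 907).
So A = 672. Node B then computes K = A^b mod p = 672^8 mod 907.
672^1 ≡ 672 (mod 907)
672^2 = (672^1)^2 ≡ 672^2 = 451584 ≡ 805 (mod 907)
672^4 = (672^2)^2 ≡ 805^2 = 648025 ≡ 427 (mod 907)
672^8 = (672^4)^2 ≡ 427^2 = 182329 ≡ 22 (mod 907)

22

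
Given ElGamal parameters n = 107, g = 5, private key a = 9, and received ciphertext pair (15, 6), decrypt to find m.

Shared mask s = c₁^a mod n = 15^9 mod 107.
15^1 ≡ 15 (mod 107)
15^2 = (15^1)^2 ≡ 15^2 = 225 ≡ 11 (mod 107)
15^4 = (15^2)^2 ≡ 11^2 = 121 ≡ 14 (mod 107)
15^8 = (15^4)^2 ≡ 14^2 = 196 ≡ 89 (mod 107)
15^9 = 15^8 · 15^1 ≡ 89 · 15 ≡ 51 (mod 107).
So s = 51; s⁻¹ ≡ 21 (mod 107).
m = c₂ · s⁻¹ mod 107 = 6 · 21 mod 107 = 19.

19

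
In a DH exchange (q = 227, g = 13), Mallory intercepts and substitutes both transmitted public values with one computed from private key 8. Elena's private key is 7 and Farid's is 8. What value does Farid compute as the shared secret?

26

Farid receives Mallory's public value M = 13^8 mod 227 instead of the honest one.
13^1 ≡ 13 (mod 227)
13^2 = (13^1)^2 ≡ 13^2 = 169 ≡ 169 (mod 227)
13^4 = (13^2)^2 ≡ 169^2 = 28561 ≡ 186 (mod 227)
13^8 = (13^4)^2 ≡ 186^2 = 34596 ≡ 92 (mod 227)
So M = 92. Farid computes K = M^8 mod 227.
92^1 ≡ 92 (mod 227)
92^2 = (92^1)^2 ≡ 92^2 = 8464 ≡ 65 (mod 227)
92^4 = (92^2)^2 ≡ 65^2 = 4225 ≡ 139 (mod 227)
92^8 = (92^4)^2 ≡ 139^2 = 19321 ≡ 26 (mod 227)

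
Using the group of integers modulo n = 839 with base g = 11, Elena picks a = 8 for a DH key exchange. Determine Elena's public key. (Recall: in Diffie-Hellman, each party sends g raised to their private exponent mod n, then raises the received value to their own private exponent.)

Public value = 11^8 mod 839.
11^1 ≡ 11 (mod 839)
11^2 = (11^1)^2 ≡ 11^2 = 121 ≡ 121 (mod 839)
11^4 = (11^2)^2 ≡ 121^2 = 14641 ≡ 378 (mod 839)
11^8 = (11^4)^2 ≡ 378^2 = 142884 ≡ 254 (mod 839)

254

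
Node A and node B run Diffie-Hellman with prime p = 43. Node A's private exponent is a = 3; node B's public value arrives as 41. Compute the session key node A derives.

Shared key K = 41^3 mod 43.
41^1 ≡ 41 (mod 43)
41^2 = (41^1)^2 ≡ 41^2 = 1681 ≡ 4 (mod 43)
41^3 = 41^2 · 41^1 ≡ 4 · 41 ≡ 35 (mod 43).

35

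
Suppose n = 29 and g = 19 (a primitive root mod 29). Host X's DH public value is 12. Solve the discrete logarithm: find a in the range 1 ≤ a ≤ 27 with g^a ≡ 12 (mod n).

Try successive powers of 19 modulo 29:
19^1 ≡ 19
19^2 ≡ 13
19^3 ≡ 15
19^4 ≡ 24
19^5 ≡ 21
19^6 ≡ 22
19^7 ≡ 12
Found: a = 7.

7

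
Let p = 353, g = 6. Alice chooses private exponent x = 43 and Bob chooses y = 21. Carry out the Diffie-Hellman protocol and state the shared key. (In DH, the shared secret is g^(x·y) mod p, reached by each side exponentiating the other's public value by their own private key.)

Alice sends A = g^x mod p = 6^43 mod 353.
6^1 ≡ 6 (mod 353)
6^2 = (6^1)^2 ≡ 6^2 = 36 ≡ 36 (mod 353)
6^4 = (6^2)^2 ≡ 36^2 = 1296 ≡ 237 (mod 353)
6^8 = (6^4)^2 ≡ 237^2 = 56169 ≡ 42 (mod 353)
6^16 = (6^8)^2 ≡ 42^2 = 1764 ≡ 352 (mod 353)
6^32 = (6^16)^2 ≡ 352^2 = 123904 ≡ 1 (mod 353)
6^43 = 6^32 · 6^8 · 6^2 · 6^1 ≡ 1 · 42 · 36 · 6 ≡ 247 (mod 353).
So A = 247. Bob then computes K = A^y mod p = 247^21 mod 353.
247^1 ≡ 247 (mod 353)
247^2 = (247^1)^2 ≡ 247^2 = 61009 ≡ 293 (mod 353)
247^4 = (247^2)^2 ≡ 293^2 = 85849 ≡ 70 (mod 353)
247^8 = (247^4)^2 ≡ 70^2 = 4900 ≡ 311 (mod 353)
247^16 = (247^8)^2 ≡ 311^2 = 96721 ≡ 352 (mod 353)
247^21 = 247^16 · 247^4 · 247^1 ≡ 352 · 70 · 247 ≡ 7 (mod 353).

7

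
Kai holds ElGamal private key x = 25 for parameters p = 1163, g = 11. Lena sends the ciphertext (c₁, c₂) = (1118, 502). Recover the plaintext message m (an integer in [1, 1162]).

731

Shared mask s = c₁^x mod p = 1118^25 mod 1163.
1118^1 ≡ 1118 (mod 1163)
1118^2 = (1118^1)^2 ≡ 1118^2 = 1249924 ≡ 862 (mod 1163)
1118^4 = (1118^2)^2 ≡ 862^2 = 743044 ≡ 1050 (mod 1163)
1118^8 = (1118^4)^2 ≡ 1050^2 = 1102500 ≡ 1139 (mod 1163)
1118^16 = (1118^8)^2 ≡ 1139^2 = 1297321 ≡ 576 (mod 1163)
1118^25 = 1118^16 · 1118^8 · 1118^1 ≡ 576 · 1139 · 1118 ≡ 1038 (mod 1163).
So s = 1038; s⁻¹ ≡ 949 (mod 1163).
m = c₂ · s⁻¹ mod 1163 = 502 · 949 mod 1163 = 731.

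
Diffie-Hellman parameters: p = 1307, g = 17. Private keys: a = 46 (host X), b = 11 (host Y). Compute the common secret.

Host X sends A = g^a mod p = 17^46 mod 1307.
17^1 ≡ 17 (mod 1307)
17^2 = (17^1)^2 ≡ 17^2 = 289 ≡ 289 (mod 1307)
17^4 = (17^2)^2 ≡ 289^2 = 83521 ≡ 1180 (mod 1307)
17^8 = (17^4)^2 ≡ 1180^2 = 1392400 ≡ 445 (mod 1307)
17^16 = (17^8)^2 ≡ 445^2 = 198025 ≡ 668 (mod 1307)
17^32 = (17^16)^2 ≡ 668^2 = 446224 ≡ 537 (mod 1307)
17^46 = 17^32 · 17^8 · 17^4 · 17^2 ≡ 537 · 445 · 1180 · 289 ≡ 893 (mod 1307).
So A = 893. Host Y then computes K = A^b mod p = 893^11 mod 1307.
893^1 ≡ 893 (mod 1307)
893^2 = (893^1)^2 ≡ 893^2 = 797449 ≡ 179 (mod 1307)
893^4 = (893^2)^2 ≡ 179^2 = 32041 ≡ 673 (mod 1307)
893^8 = (893^4)^2 ≡ 673^2 = 452929 ≡ 707 (mod 1307)
893^11 = 893^8 · 893^2 · 893^1 ≡ 707 · 179 · 893 ≡ 767 (mod 1307).

767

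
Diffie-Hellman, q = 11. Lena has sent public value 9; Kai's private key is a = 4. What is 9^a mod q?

Shared key K = 9^4 mod 11.
9^1 ≡ 9 (mod 11)
9^2 = (9^1)^2 ≡ 9^2 = 81 ≡ 4 (mod 11)
9^4 = (9^2)^2 ≡ 4^2 = 16 ≡ 5 (mod 11)

5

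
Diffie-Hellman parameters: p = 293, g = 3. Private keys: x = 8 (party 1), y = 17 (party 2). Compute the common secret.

Party 1 sends A = g^x mod p = 3^8 mod 293.
3^1 ≡ 3 (mod 293)
3^2 = (3^1)^2 ≡ 3^2 = 9 ≡ 9 (mod 293)
3^4 = (3^2)^2 ≡ 9^2 = 81 ≡ 81 (mod 293)
3^8 = (3^4)^2 ≡ 81^2 = 6561 ≡ 115 (mod 293)
So A = 115. Party 2 then computes K = A^y mod p = 115^17 mod 293.
115^1 ≡ 115 (mod 293)
115^2 = (115^1)^2 ≡ 115^2 = 13225 ≡ 40 (mod 293)
115^4 = (115^2)^2 ≡ 40^2 = 1600 ≡ 135 (mod 293)
115^8 = (115^4)^2 ≡ 135^2 = 18225 ≡ 59 (mod 293)
115^16 = (115^8)^2 ≡ 59^2 = 3481 ≡ 258 (mod 293)
115^17 = 115^16 · 115^1 ≡ 258 · 115 ≡ 77 (mod 293).

77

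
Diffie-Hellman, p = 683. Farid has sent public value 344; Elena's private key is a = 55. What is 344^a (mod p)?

104

Shared key K = 344^55 mod 683.
344^1 ≡ 344 (mod 683)
344^2 = (344^1)^2 ≡ 344^2 = 118336 ≡ 177 (mod 683)
344^4 = (344^2)^2 ≡ 177^2 = 31329 ≡ 594 (mod 683)
344^8 = (344^4)^2 ≡ 594^2 = 352836 ≡ 408 (mod 683)
344^16 = (344^8)^2 ≡ 408^2 = 166464 ≡ 495 (mod 683)
344^32 = (344^16)^2 ≡ 495^2 = 245025 ≡ 511 (mod 683)
344^55 = 344^32 · 344^16 · 344^4 · 344^2 · 344^1 ≡ 511 · 495 · 594 · 177 · 344 ≡ 104 (mod 683).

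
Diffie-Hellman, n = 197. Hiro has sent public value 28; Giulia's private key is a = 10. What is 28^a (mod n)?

158

Shared key K = 28^10 mod 197.
28^1 ≡ 28 (mod 197)
28^2 = (28^1)^2 ≡ 28^2 = 784 ≡ 193 (mod 197)
28^4 = (28^2)^2 ≡ 193^2 = 37249 ≡ 16 (mod 197)
28^8 = (28^4)^2 ≡ 16^2 = 256 ≡ 59 (mod 197)
28^10 = 28^8 · 28^2 ≡ 59 · 193 ≡ 158 (mod 197).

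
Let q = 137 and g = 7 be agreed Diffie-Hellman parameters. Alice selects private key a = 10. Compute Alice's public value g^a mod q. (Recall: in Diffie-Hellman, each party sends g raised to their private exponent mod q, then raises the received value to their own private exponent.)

18

Public value = 7^10 mod 137.
7^1 ≡ 7 (mod 137)
7^2 = (7^1)^2 ≡ 7^2 = 49 ≡ 49 (mod 137)
7^4 = (7^2)^2 ≡ 49^2 = 2401 ≡ 72 (mod 137)
7^8 = (7^4)^2 ≡ 72^2 = 5184 ≡ 115 (mod 137)
7^10 = 7^8 · 7^2 ≡ 115 · 49 ≡ 18 (mod 137).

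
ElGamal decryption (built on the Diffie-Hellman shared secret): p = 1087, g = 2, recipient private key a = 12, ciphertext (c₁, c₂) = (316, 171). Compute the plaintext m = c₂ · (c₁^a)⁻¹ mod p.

350

Shared mask s = c₁^a mod p = 316^12 mod 1087.
316^1 ≡ 316 (mod 1087)
316^2 = (316^1)^2 ≡ 316^2 = 99856 ≡ 939 (mod 1087)
316^4 = (316^2)^2 ≡ 939^2 = 881721 ≡ 164 (mod 1087)
316^8 = (316^4)^2 ≡ 164^2 = 26896 ≡ 808 (mod 1087)
316^12 = 316^8 · 316^4 ≡ 808 · 164 ≡ 985 (mod 1087).
So s = 985; s⁻¹ ≡ 714 (mod 1087).
m = c₂ · s⁻¹ mod 1087 = 171 · 714 mod 1087 = 350.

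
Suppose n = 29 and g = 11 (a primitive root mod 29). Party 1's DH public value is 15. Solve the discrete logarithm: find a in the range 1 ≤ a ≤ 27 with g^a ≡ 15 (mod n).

19

Try successive powers of 11 modulo 29:
11^1 ≡ 11
11^2 ≡ 5
11^3 ≡ 26
11^4 ≡ 25
11^5 ≡ 14
11^6 ≡ 9
11^7 ≡ 12
11^8 ≡ 16
11^9 ≡ 2
11^10 ≡ 22
11^11 ≡ 10
11^12 ≡ 23
11^13 ≡ 21
11^14 ≡ 28
11^15 ≡ 18
11^16 ≡ 24
11^17 ≡ 3
11^18 ≡ 4
11^19 ≡ 15
Found: a = 19.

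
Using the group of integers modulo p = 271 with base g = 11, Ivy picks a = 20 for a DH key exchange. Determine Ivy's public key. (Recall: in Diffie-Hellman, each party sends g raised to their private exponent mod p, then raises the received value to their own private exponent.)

Public value = 11^20 (mod 271).
11^1 ≡ 11 (mod 271)
11^2 = (11^1)^2 ≡ 11^2 = 121 ≡ 121 (mod 271)
11^4 = (11^2)^2 ≡ 121^2 = 14641 ≡ 7 (mod 271)
11^8 = (11^4)^2 ≡ 7^2 = 49 ≡ 49 (mod 271)
11^16 = (11^8)^2 ≡ 49^2 = 2401 ≡ 233 (mod 271)
11^20 = 11^16 · 11^4 ≡ 233 · 7 ≡ 5 (mod 271).

5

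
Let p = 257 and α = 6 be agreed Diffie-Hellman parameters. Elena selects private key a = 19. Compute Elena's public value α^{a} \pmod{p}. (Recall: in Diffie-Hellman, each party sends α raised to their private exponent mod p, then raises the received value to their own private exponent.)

71

Public value = 6^{19} \pmod{257}.
6^1 ≡ 6 (mod 257)
6^2 = (6^1)^2 ≡ 6^2 = 36 ≡ 36 (mod 257)
6^4 = (6^2)^2 ≡ 36^2 = 1296 ≡ 11 (mod 257)
6^8 = (6^4)^2 ≡ 11^2 = 121 ≡ 121 (mod 257)
6^16 = (6^8)^2 ≡ 121^2 = 14641 ≡ 249 (mod 257)
6^19 = 6^16 · 6^2 · 6^1 ≡ 249 · 36 · 6 ≡ 71 (mod 257).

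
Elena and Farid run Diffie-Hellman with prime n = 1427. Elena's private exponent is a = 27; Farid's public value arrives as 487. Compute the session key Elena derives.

Shared key K = 487^27 mod 1427.
487^1 ≡ 487 (mod 1427)
487^2 = (487^1)^2 ≡ 487^2 = 237169 ≡ 287 (mod 1427)
487^4 = (487^2)^2 ≡ 287^2 = 82369 ≡ 1030 (mod 1427)
487^8 = (487^4)^2 ≡ 1030^2 = 1060900 ≡ 639 (mod 1427)
487^16 = (487^8)^2 ≡ 639^2 = 408321 ≡ 199 (mod 1427)
487^27 = 487^16 · 487^8 · 487^2 · 487^1 ≡ 199 · 639 · 287 · 487 ≡ 677 (mod 1427).

677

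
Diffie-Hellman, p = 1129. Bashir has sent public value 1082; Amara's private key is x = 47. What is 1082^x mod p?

387

Shared key K = 1082^47 mod 1129.
1082^1 ≡ 1082 (mod 1129)
1082^2 = (1082^1)^2 ≡ 1082^2 = 1170724 ≡ 1080 (mod 1129)
1082^4 = (1082^2)^2 ≡ 1080^2 = 1166400 ≡ 143 (mod 1129)
1082^8 = (1082^4)^2 ≡ 143^2 = 20449 ≡ 127 (mod 1129)
1082^16 = (1082^8)^2 ≡ 127^2 = 16129 ≡ 323 (mod 1129)
1082^32 = (1082^16)^2 ≡ 323^2 = 104329 ≡ 461 (mod 1129)
1082^47 = 1082^32 · 1082^8 · 1082^4 · 1082^2 · 1082^1 ≡ 461 · 127 · 143 · 1080 · 1082 ≡ 387 (mod 1129).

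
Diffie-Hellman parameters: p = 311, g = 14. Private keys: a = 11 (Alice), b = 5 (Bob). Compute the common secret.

Alice sends A = g^a mod p = 14^11 mod 311.
14^1 ≡ 14 (mod 311)
14^2 = (14^1)^2 ≡ 14^2 = 196 ≡ 196 (mod 311)
14^4 = (14^2)^2 ≡ 196^2 = 38416 ≡ 163 (mod 311)
14^8 = (14^4)^2 ≡ 163^2 = 26569 ≡ 134 (mod 311)
14^11 = 14^8 · 14^2 · 14^1 ≡ 134 · 196 · 14 ≡ 94 (mod 311).
So A = 94. Bob then computes K = A^b mod p = 94^5 mod 311.
94^1 ≡ 94 (mod 311)
94^2 = (94^1)^2 ≡ 94^2 = 8836 ≡ 128 (mod 311)
94^4 = (94^2)^2 ≡ 128^2 = 16384 ≡ 212 (mod 311)
94^5 = 94^4 · 94^1 ≡ 212 · 94 ≡ 24 (mod 311).

24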